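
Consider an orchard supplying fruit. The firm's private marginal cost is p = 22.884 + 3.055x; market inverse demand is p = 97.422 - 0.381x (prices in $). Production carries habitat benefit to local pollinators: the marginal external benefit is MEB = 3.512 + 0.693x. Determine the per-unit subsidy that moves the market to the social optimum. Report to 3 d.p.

subsidy = $23.231 per unit

Social marginal cost = private MC − MEB = 19.372 + 2.362x.
Set SMC = demand: 19.372 + 2.362x = 97.422 - 0.381x → x* = 28.4542.
The Pigouvian subsidy equals MEB at x*: 3.512 + 0.693×28.4542 = 23.2308.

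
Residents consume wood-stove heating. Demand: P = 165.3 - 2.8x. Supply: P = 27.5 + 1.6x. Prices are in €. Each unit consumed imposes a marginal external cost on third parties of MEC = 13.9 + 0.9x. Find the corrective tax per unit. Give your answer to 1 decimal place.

Social marginal benefit = demand − MEC = 151.4 - 3.7x.
Set SMB = MC: 151.4 - 3.7x = 27.5 + 1.6x → x* = 23.3774.
The Pigouvian tax equals MEC at x*: 13.9 + 0.9×23.3774 = 34.9397.

tax = €34.9 per unit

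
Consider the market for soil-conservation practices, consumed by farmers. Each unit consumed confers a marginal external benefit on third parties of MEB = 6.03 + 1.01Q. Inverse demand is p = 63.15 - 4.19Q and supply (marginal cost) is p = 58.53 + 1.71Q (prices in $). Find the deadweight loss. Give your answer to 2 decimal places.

DWL = $4.76

Market equilibrium (private): 58.53 + 1.71Q = 63.15 - 4.19Q → Q_m = 0.7831.
Social marginal benefit = demand + MEB = 69.18 - 3.18Q.
Set SMB = MC: 69.18 - 3.18Q = 58.53 + 1.71Q → Q* = 2.1779.
The loss is the area between SMB and MC from Q* to Q_m; with linear curves that's a triangle of height MEB(Q_m).
DWL = ½ × 1.3948 × 6.8209 = 4.7569.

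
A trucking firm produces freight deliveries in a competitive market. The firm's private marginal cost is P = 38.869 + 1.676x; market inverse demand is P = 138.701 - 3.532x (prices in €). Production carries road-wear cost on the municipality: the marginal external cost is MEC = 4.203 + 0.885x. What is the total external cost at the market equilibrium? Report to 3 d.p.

€243.164

Market equilibrium (private): 38.869 + 1.676x = 138.701 - 3.532x → x_m = 19.1690.
Total external cost = ∫₀^{x_m} (4.203 + 0.885x) dx = 4.203×19.1690 + ½×0.885×19.1690² = 243.1642.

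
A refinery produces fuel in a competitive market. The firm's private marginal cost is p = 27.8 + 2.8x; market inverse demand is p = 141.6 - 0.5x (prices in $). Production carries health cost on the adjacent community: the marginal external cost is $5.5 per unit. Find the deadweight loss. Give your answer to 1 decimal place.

DWL = $4.6

Market equilibrium (private): 27.8 + 2.8x = 141.6 - 0.5x → x_m = 34.4848.
Social marginal cost = private MC + MEC = 33.3 + 2.8x.
Set SMC = demand: 33.3 + 2.8x = 141.6 - 0.5x → x* = 32.8182.
Between x* and x_m the wedge SMC − demand runs linearly from 0 to MEC(x_m), so the loss is a triangle.
DWL = ½ × 1.6666 × 5.5000 = 4.5832.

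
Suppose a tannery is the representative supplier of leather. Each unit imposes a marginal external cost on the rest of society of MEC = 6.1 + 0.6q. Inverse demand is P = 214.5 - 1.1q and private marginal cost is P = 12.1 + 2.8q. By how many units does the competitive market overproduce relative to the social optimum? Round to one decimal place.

Market equilibrium (private): 12.1 + 2.8q = 214.5 - 1.1q → q_m = 51.8974.
Social marginal cost = private MC + MEC = 18.2 + 3.4q.
Set SMC = demand: 18.2 + 3.4q = 214.5 - 1.1q → q* = 43.6222.
Gap = |51.8974 − 43.6222| = 8.2752.

8.3 units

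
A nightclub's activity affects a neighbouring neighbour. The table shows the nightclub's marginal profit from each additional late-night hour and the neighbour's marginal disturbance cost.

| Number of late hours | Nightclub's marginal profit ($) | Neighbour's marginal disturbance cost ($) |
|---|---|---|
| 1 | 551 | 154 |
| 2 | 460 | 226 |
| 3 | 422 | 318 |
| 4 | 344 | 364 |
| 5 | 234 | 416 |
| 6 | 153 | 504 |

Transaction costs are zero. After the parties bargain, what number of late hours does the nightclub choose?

Bargaining reaches the level where marginal profit last exceeds marginal disturbance cost.
That holds through level 3 (422 ≥ 318) but not at 4 (344 < 364).

3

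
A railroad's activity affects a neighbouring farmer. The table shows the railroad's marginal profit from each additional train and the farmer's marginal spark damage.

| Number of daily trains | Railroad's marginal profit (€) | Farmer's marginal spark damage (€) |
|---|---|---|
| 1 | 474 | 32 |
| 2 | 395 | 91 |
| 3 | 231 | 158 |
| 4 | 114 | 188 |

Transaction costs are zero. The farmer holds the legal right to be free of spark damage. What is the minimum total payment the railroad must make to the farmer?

Efficient level: marginal profit ≥ marginal spark damage through level 3, so k* = 3.
With the farmer holding the right, the railroad must at least compensate total damage at k*: 32 + 91 + 158 = 281.

€281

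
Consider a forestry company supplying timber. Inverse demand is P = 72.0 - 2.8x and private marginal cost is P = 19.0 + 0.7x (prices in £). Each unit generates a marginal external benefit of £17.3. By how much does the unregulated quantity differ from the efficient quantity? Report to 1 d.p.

4.9 units

Market equilibrium (private): 19.0 + 0.7x = 72.0 - 2.8x → x_m = 15.1429.
Social marginal cost = private MC − MEB = 1.7 + 0.7x.
Set SMC = demand: 1.7 + 0.7x = 72.0 - 2.8x → x* = 20.0857.
Gap = |15.1429 − 20.0857| = 4.9428.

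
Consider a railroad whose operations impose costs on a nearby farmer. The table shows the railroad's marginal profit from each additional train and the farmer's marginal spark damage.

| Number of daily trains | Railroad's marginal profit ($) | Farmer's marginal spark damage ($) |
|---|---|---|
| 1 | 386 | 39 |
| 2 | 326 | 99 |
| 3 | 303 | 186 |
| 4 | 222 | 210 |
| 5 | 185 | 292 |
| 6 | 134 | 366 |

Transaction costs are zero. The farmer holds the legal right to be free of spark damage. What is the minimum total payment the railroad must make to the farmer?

Efficient level: marginal profit ≥ marginal spark damage through level 4, so k* = 4.
With the farmer holding the right, the railroad must at least compensate total damage at k*: 39 + 99 + 186 + 210 = 534.

$534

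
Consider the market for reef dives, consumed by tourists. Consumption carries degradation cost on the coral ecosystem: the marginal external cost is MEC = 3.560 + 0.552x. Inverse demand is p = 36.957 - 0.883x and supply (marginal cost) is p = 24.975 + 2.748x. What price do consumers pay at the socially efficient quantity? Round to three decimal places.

Social marginal benefit = demand − MEC = 33.397 - 1.435x.
Set SMB = MC: 33.397 - 1.435x = 24.975 + 2.748x → x* = 2.0134.
Consumer price on the demand curve at x*: 36.957 − 0.883×2.0134 = 35.1792.

P = 35.179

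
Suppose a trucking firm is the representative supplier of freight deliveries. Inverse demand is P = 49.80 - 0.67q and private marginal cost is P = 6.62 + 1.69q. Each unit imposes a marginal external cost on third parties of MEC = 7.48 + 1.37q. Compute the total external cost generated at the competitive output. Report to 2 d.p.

366.17

Market equilibrium (private): 6.62 + 1.69q = 49.80 - 0.67q → q_m = 18.2966.
Total external cost = ∫₀^{q_m} (7.48 + 1.37q) dq = 7.48×18.2966 + ½×1.37×18.2966² = 366.1730.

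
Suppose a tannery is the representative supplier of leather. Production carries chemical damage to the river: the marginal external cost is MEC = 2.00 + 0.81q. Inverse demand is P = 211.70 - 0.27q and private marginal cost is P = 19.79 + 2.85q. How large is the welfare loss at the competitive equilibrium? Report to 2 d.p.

DWL = 341.68

Market equilibrium (private): 19.79 + 2.85q = 211.70 - 0.27q → q_m = 61.5096.
Social marginal cost = private MC + MEC = 21.79 + 3.66q.
Set SMC = demand: 21.79 + 3.66q = 211.70 - 0.27q → q* = 48.3232.
The welfare-loss triangle has base |q_m − q*| and height MEC(q_m) (the vertical gap between SMC and demand is zero at q* and MEC at q_m).
DWL = ½ × 13.1864 × 51.8228 = 341.6781.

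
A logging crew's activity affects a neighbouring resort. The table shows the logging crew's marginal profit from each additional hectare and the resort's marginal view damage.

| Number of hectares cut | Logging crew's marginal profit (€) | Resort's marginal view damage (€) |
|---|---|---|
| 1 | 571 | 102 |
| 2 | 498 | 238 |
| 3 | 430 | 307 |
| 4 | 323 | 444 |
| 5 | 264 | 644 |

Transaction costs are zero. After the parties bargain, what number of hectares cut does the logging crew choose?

3

Bargaining reaches the level where marginal profit last exceeds marginal view damage.
That holds through level 3 (430 ≥ 307) but not at 4 (323 < 444).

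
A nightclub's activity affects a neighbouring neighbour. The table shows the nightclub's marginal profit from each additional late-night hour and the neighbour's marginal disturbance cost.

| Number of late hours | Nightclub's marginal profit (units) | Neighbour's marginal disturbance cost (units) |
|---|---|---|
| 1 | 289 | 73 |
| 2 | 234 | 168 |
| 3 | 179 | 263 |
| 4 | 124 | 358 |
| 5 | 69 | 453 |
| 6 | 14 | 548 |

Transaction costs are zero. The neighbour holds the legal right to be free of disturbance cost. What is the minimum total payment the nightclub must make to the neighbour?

241

Efficient level: marginal profit ≥ marginal disturbance cost through level 2, so k* = 2.
With the neighbour holding the right, the nightclub must at least compensate total damage at k*: 73 + 168 = 241.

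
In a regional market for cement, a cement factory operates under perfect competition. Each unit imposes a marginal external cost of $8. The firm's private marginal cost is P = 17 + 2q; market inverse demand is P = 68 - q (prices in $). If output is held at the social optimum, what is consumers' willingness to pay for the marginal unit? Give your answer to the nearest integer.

Social marginal cost = private MC + MEC = 25 + 2q.
Set SMC = demand: 25 + 2q = 68 - q → q* = 14.3333.
Consumer price on the demand curve at q*: 68 − 1×14.3333 = 53.6667.

P = $54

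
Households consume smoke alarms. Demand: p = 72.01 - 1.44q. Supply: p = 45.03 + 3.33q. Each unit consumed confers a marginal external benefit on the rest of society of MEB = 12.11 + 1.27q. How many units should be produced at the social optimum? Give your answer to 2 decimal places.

q* = 11.17

Social marginal benefit = demand + MEB = 84.12 - 0.17q.
Set SMB = MC: 84.12 - 0.17q = 45.03 + 3.33q → q* = 11.1686.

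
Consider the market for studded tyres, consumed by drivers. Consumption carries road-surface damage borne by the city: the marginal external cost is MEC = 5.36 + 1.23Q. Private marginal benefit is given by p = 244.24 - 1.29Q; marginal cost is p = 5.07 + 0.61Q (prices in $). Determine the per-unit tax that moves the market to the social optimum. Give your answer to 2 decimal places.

tax = $97.24 per unit

Social marginal benefit = demand − MEC = 238.88 - 2.52Q.
Set SMB = MC: 238.88 - 2.52Q = 5.07 + 0.61Q → Q* = 74.6997.
The Pigouvian tax equals MEC at Q*: 5.36 + 1.23×74.6997 = 97.2406.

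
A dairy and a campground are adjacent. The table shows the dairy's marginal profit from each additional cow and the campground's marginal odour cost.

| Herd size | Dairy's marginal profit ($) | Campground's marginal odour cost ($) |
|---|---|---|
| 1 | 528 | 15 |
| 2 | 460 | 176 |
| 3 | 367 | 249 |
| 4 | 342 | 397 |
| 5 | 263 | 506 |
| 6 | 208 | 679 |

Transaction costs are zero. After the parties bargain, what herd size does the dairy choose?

Bargaining reaches the level where marginal profit last exceeds marginal odour cost.
That holds through level 3 (367 ≥ 249) but not at 4 (342 < 397).

3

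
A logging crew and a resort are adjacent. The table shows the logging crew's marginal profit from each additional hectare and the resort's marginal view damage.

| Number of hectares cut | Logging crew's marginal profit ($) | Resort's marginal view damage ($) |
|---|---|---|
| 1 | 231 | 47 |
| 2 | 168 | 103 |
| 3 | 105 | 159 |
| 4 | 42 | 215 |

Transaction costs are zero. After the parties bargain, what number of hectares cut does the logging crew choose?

2

Bargaining reaches the level where marginal profit last exceeds marginal view damage.
That holds through level 2 (168 ≥ 103) but not at 3 (105 < 159).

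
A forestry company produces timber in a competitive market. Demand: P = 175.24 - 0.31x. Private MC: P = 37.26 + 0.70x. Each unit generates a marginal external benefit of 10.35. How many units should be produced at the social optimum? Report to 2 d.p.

Social marginal cost = private MC − MEB = 26.91 + 0.70x.
Set SMC = demand: 26.91 + 0.70x = 175.24 - 0.31x → x* = 146.8614.

x* = 146.86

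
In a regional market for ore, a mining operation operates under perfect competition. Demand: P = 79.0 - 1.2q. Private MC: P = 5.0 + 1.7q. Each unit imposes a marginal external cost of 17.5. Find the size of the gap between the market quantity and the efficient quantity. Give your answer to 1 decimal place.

Market equilibrium (private): 5.0 + 1.7q = 79.0 - 1.2q → q_m = 25.5172.
Social marginal cost = private MC + MEC = 22.5 + 1.7q.
Set SMC = demand: 22.5 + 1.7q = 79.0 - 1.2q → q* = 19.4828.
Gap = |25.5172 − 19.4828| = 6.0344.

6.0 units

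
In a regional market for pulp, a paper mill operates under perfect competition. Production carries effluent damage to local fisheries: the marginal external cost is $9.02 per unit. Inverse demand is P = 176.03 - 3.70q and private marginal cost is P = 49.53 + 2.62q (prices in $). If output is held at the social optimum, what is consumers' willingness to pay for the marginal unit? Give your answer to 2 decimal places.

P = $107.25

Social marginal cost = private MC + MEC = 58.55 + 2.62q.
Set SMC = demand: 58.55 + 2.62q = 176.03 - 3.70q → q* = 18.5886.
Consumer price on the demand curve at q*: 176.03 − 3.70×18.5886 = 107.2522.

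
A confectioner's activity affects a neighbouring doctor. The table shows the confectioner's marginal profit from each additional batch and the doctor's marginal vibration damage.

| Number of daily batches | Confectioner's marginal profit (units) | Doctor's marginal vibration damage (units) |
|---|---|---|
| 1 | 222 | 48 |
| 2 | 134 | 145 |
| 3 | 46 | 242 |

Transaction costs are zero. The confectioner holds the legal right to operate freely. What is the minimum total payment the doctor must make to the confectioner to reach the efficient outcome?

180

Left alone the confectioner would choose level 3 (marginal profit stays positive).
Efficient level: k* = 1 (marginal profit ≥ marginal vibration damage through 1).
The doctor must at least cover the confectioner's forgone profit from cutting 3→1: 134 + 46 = 180.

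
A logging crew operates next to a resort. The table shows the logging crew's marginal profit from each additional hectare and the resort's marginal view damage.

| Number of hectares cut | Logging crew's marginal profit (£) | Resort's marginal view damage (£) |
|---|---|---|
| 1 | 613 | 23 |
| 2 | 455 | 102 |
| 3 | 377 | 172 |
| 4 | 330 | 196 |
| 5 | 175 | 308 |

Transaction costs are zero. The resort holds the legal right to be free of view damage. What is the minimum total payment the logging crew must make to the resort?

£493

Efficient level: marginal profit ≥ marginal view damage through level 4, so k* = 4.
With the resort holding the right, the logging crew must at least compensate total damage at k*: 23 + 102 + 172 + 196 = 493.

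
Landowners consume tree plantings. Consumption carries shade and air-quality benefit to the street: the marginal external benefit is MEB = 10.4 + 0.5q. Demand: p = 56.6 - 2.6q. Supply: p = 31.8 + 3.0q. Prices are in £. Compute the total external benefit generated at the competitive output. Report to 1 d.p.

£51.0

Market equilibrium (private): 31.8 + 3.0q = 56.6 - 2.6q → q_m = 4.4286.
Total external benefit = ∫₀^{q_m} (10.4 + 0.5q) dq = 10.4×4.4286 + ½×0.5×4.4286² = 50.9606.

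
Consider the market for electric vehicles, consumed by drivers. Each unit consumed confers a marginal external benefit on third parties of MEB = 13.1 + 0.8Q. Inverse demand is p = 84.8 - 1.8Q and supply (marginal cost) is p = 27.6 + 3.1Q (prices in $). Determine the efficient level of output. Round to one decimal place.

Social marginal benefit = demand + MEB = 97.9 - Q.
Set SMB = MC: 97.9 - Q = 27.6 + 3.1Q → Q* = 17.1463.

Q* = 17.1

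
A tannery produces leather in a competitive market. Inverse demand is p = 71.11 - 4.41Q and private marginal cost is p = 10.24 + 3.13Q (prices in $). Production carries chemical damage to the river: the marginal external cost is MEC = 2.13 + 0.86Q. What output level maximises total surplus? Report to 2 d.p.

Social marginal cost = private MC + MEC = 12.37 + 3.99Q.
Set SMC = demand: 12.37 + 3.99Q = 71.11 - 4.41Q → Q* = 6.9929.

Q* = 6.99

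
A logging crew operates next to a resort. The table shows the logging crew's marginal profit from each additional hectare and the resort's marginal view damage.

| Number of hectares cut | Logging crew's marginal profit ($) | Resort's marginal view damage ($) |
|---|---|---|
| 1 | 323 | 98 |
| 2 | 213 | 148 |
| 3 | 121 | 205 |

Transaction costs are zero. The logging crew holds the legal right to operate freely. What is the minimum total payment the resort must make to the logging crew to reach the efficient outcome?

Left alone the logging crew would choose level 3 (marginal profit stays positive).
Efficient level: k* = 2 (marginal profit ≥ marginal view damage through 2).
The resort must at least cover the logging crew's forgone profit from cutting 3→2: 121 = 121.

$121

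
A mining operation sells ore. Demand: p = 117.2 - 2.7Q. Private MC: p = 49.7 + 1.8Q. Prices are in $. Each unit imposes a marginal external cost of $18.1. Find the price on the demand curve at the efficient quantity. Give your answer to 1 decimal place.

Social marginal cost = private MC + MEC = 67.8 + 1.8Q.
Set SMC = demand: 67.8 + 1.8Q = 117.2 - 2.7Q → Q* = 10.9778.
Consumer price on the demand curve at Q*: 117.2 − 2.7×10.9778 = 87.5599.

P = $87.6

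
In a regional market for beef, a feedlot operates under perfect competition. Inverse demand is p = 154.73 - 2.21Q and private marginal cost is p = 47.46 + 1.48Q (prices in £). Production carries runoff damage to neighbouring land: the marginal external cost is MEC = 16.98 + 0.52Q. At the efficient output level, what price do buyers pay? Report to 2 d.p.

Social marginal cost = private MC + MEC = 64.44 + 2.00Q.
Set SMC = demand: 64.44 + 2.00Q = 154.73 - 2.21Q → Q* = 21.4466.
Consumer price on the demand curve at Q*: 154.73 − 2.21×21.4466 = 107.3330.

P = £107.33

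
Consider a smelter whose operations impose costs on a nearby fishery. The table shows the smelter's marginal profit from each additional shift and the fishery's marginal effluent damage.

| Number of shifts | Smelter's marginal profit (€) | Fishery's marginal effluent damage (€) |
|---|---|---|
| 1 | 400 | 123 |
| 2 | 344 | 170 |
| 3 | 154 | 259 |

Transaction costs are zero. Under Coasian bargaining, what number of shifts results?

Bargaining reaches the level where marginal profit last exceeds marginal effluent damage.
That holds through level 2 (344 ≥ 170) but not at 3 (154 < 259).

2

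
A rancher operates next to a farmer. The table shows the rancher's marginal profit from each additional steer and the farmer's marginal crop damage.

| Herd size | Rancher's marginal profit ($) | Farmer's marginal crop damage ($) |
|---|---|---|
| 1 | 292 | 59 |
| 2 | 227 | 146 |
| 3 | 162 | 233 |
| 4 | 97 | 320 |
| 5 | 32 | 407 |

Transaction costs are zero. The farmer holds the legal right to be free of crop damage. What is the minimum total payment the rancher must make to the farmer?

$205

Efficient level: marginal profit ≥ marginal crop damage through level 2, so k* = 2.
With the farmer holding the right, the rancher must at least compensate total damage at k*: 59 + 146 = 205.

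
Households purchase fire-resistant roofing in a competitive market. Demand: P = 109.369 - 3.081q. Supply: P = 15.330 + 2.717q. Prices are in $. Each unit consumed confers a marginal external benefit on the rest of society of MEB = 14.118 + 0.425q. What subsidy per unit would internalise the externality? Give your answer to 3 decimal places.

subsidy = $22.673 per unit

Social marginal benefit = demand + MEB = 123.487 - 2.656q.
Set SMB = MC: 123.487 - 2.656q = 15.330 + 2.717q → q* = 20.1297.
The Pigouvian subsidy equals MEB at q*: 14.118 + 0.425×20.1297 = 22.6731.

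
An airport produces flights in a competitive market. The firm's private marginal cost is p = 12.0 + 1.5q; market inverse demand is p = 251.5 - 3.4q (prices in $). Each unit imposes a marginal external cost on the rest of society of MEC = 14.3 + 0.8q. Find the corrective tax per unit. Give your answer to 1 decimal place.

tax = $45.9 per unit

Social marginal cost = private MC + MEC = 26.3 + 2.3q.
Set SMC = demand: 26.3 + 2.3q = 251.5 - 3.4q → q* = 39.5088.
The Pigouvian tax equals MEC at q*: 14.3 + 0.8×39.5088 = 45.9070.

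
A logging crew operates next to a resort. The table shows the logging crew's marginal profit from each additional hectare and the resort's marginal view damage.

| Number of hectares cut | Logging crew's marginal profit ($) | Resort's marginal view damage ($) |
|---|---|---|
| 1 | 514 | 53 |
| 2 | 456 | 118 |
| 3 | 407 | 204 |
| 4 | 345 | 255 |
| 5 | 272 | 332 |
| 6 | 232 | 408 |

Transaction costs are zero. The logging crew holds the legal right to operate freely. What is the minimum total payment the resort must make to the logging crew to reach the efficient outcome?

$504

Left alone the logging crew would choose level 6 (marginal profit stays positive).
Efficient level: k* = 4 (marginal profit ≥ marginal view damage through 4).
The resort must at least cover the logging crew's forgone profit from cutting 6→4: 272 + 232 = 504.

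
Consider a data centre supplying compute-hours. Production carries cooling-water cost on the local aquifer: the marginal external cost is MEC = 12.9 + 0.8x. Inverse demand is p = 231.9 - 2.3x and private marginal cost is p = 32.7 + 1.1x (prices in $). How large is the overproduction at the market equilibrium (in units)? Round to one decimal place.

14.2 units

Market equilibrium (private): 32.7 + 1.1x = 231.9 - 2.3x → x_m = 58.5882.
Social marginal cost = private MC + MEC = 45.6 + 1.9x.
Set SMC = demand: 45.6 + 1.9x = 231.9 - 2.3x → x* = 44.3571.
Gap = |58.5882 − 44.3571| = 14.2311.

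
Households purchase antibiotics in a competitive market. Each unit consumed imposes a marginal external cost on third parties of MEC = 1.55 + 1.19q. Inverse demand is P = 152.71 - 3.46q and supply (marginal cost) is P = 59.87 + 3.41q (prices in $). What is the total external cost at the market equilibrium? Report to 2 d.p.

$129.61

Market equilibrium (private): 59.87 + 3.41q = 152.71 - 3.46q → q_m = 13.5138.
Total external cost = ∫₀^{q_m} (1.55 + 1.19q) dq = 1.55×13.5138 + ½×1.19×13.5138² = 129.6070.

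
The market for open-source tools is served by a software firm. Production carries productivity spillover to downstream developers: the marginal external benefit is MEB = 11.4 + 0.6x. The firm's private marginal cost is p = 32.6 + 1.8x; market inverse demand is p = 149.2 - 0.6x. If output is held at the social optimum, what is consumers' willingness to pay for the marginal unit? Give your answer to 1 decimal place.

Social marginal cost = private MC − MEB = 21.2 + 1.2x.
Set SMC = demand: 21.2 + 1.2x = 149.2 - 0.6x → x* = 71.1111.
Consumer price on the demand curve at x*: 149.2 − 0.6×71.1111 = 106.5333.

P = 106.5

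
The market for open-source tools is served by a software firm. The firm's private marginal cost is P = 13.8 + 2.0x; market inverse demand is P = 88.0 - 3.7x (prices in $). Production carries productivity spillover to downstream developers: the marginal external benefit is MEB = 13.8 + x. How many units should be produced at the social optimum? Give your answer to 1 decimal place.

Social marginal cost = private MC − MEB = 0.0 + x.
Set SMC = demand: 0.0 + x = 88.0 - 3.7x → x* = 18.7234.

x* = 18.7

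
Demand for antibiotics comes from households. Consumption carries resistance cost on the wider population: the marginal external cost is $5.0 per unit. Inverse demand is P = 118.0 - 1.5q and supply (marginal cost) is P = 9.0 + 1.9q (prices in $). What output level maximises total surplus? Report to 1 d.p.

Social marginal benefit = demand − MEC = 113.0 - 1.5q.
Set SMB = MC: 113.0 - 1.5q = 9.0 + 1.9q → q* = 30.5882.

q* = 30.6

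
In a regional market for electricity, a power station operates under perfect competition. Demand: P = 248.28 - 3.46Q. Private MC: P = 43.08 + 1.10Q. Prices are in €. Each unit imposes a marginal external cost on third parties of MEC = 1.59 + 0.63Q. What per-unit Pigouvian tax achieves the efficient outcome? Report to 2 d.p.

tax = €26.31 per unit

Social marginal cost = private MC + MEC = 44.67 + 1.73Q.
Set SMC = demand: 44.67 + 1.73Q = 248.28 - 3.46Q → Q* = 39.2312.
The Pigouvian tax equals MEC at Q*: 1.59 + 0.63×39.2312 = 26.3057.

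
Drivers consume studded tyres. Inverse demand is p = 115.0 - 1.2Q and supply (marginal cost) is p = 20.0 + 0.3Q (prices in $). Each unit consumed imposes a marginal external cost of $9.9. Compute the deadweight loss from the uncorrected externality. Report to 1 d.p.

Market equilibrium (private): 20.0 + 0.3Q = 115.0 - 1.2Q → Q_m = 63.3333.
Social marginal benefit = demand − MEC = 105.1 - 1.2Q.
Set SMB = MC: 105.1 - 1.2Q = 20.0 + 0.3Q → Q* = 56.7333.
Between Q* and Q_m the wedge MC − SMB runs linearly from 0 to MEC(Q_m), so the loss is a triangle.
DWL = ½ × 6.6000 × 9.9000 = 32.6700.

DWL = $32.7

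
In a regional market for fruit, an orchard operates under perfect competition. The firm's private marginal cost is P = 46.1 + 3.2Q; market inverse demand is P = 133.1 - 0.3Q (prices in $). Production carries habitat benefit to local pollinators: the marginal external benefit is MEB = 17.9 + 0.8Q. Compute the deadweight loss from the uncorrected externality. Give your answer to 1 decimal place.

Market equilibrium (private): 46.1 + 3.2Q = 133.1 - 0.3Q → Q_m = 24.8571.
Social marginal cost = private MC − MEB = 28.2 + 2.4Q.
Set SMC = demand: 28.2 + 2.4Q = 133.1 - 0.3Q → Q* = 38.8519.
Height of the DWL triangle at Q_m is demand(Q_m) − SMC(Q_m) = MEB(Q_m) = 37.7857.
DWL = ½ × 13.9948 × 37.7857 = 264.4017.

DWL = $264.4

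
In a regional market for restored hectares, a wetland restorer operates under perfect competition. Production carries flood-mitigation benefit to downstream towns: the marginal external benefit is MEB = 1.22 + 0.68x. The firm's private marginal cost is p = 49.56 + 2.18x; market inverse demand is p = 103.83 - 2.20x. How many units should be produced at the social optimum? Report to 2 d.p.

Social marginal cost = private MC − MEB = 48.34 + 1.50x.
Set SMC = demand: 48.34 + 1.50x = 103.83 - 2.20x → x* = 14.9973.

x* = 15.00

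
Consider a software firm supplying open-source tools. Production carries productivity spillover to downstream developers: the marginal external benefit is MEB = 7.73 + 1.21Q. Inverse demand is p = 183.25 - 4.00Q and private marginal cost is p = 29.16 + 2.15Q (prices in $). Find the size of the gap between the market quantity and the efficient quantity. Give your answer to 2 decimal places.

Market equilibrium (private): 29.16 + 2.15Q = 183.25 - 4.00Q → Q_m = 25.0553.
Social marginal cost = private MC − MEB = 21.43 + 0.94Q.
Set SMC = demand: 21.43 + 0.94Q = 183.25 - 4.00Q → Q* = 32.7571.
Gap = |25.0553 − 32.7571| = 7.7018.

7.70 units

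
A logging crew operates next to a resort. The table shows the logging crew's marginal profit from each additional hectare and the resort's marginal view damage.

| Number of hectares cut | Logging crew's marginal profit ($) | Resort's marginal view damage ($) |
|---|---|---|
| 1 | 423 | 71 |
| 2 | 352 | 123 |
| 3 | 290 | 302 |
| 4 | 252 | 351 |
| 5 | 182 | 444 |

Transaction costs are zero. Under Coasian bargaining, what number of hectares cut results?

2

Bargaining reaches the level where marginal profit last exceeds marginal view damage.
That holds through level 2 (352 ≥ 123) but not at 3 (290 < 302).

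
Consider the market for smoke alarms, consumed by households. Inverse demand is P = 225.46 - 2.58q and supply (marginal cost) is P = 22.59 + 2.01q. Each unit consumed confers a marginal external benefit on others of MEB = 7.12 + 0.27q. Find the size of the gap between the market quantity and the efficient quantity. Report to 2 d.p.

4.41 units

Market equilibrium (private): 22.59 + 2.01q = 225.46 - 2.58q → q_m = 44.1983.
Social marginal benefit = demand + MEB = 232.58 - 2.31q.
Set SMB = MC: 232.58 - 2.31q = 22.59 + 2.01q → q* = 48.6088.
Gap = |44.1983 − 48.6088| = 4.4105.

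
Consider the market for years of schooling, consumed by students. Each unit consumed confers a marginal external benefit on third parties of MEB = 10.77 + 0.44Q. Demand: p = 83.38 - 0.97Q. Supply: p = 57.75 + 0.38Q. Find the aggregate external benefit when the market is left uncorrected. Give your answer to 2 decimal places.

Market equilibrium (private): 57.75 + 0.38Q = 83.38 - 0.97Q → Q_m = 18.9852.
Total external benefit = ∫₀^{Q_m} (10.77 + 0.44Q) dQ = 10.77×18.9852 + ½×0.44×18.9852² = 283.7669.

283.77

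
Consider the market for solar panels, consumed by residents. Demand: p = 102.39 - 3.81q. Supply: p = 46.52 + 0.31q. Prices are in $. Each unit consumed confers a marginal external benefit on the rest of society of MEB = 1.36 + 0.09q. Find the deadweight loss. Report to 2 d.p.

DWL = $0.83

Market equilibrium (private): 46.52 + 0.31q = 102.39 - 3.81q → q_m = 13.5607.
Social marginal benefit = demand + MEB = 103.75 - 3.72q.
Set SMB = MC: 103.75 - 3.72q = 46.52 + 0.31q → q* = 14.2010.
Height of the DWL triangle at q_m is SMB(q_m) − MC(q_m) = MEB(q_m) = 2.5805.
DWL = ½ × 0.6403 × 2.5805 = 0.8261.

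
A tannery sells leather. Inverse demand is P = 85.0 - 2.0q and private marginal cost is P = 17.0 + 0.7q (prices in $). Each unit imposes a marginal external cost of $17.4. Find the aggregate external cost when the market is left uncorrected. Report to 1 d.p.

Market equilibrium (private): 17.0 + 0.7q = 85.0 - 2.0q → q_m = 25.1852.
Total external cost = MEC × q_m = 17.4 × 25.1852 = 438.2225.

$438.2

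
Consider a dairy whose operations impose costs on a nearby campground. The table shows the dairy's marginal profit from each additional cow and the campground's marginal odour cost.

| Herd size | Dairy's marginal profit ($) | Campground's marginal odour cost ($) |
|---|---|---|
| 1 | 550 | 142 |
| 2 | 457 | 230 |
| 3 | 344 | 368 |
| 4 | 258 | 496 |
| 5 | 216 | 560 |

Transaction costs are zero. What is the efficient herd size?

2

Bargaining reaches the level where marginal profit last exceeds marginal odour cost.
That holds through level 2 (457 ≥ 230) but not at 3 (344 < 368).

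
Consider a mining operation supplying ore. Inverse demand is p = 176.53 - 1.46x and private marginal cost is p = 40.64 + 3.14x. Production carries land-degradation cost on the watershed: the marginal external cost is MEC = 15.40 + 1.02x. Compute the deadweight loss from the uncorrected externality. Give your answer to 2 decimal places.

Market equilibrium (private): 40.64 + 3.14x = 176.53 - 1.46x → x_m = 29.5413.
Social marginal cost = private MC + MEC = 56.04 + 4.16x.
Set SMC = demand: 56.04 + 4.16x = 176.53 - 1.46x → x* = 21.4395.
The welfare-loss triangle has base |x_m − x*| and height MEC(x_m) (the vertical gap between SMC and demand is zero at x* and MEC at x_m).
DWL = ½ × 8.1018 × 45.5321 = 184.4460.

DWL = 184.45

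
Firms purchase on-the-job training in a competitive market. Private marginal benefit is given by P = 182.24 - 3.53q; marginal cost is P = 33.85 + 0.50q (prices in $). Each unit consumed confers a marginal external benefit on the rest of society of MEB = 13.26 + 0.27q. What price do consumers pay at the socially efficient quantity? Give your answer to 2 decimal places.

Social marginal benefit = demand + MEB = 195.50 - 3.26q.
Set SMB = MC: 195.50 - 3.26q = 33.85 + 0.50q → q* = 42.9920.
Consumer price on the demand curve at q*: 182.24 − 3.53×42.9920 = 30.4782.

P = $30.48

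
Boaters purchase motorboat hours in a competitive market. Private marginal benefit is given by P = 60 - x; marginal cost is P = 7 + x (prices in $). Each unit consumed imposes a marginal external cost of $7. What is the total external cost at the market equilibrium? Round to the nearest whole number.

$186

Market equilibrium (private): 7 + x = 60 - x → x_m = 26.5000.
Total external cost = MEC × x_m = 7 × 26.5000 = 185.5000.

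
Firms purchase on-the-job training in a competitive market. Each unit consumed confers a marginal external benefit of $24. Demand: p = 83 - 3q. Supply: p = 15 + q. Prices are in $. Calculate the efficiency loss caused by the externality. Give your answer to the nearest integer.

DWL = $72

Market equilibrium (private): 15 + q = 83 - 3q → q_m = 17.0000.
Social marginal benefit = demand + MEB = 107 - 3q.
Set SMB = MC: 107 - 3q = 15 + q → q* = 23.0000.
Height of the DWL triangle at q_m is SMB(q_m) − MC(q_m) = MEB(q_m) = 24.0000.
DWL = ½ × 6.0000 × 24.0000 = 72.0000.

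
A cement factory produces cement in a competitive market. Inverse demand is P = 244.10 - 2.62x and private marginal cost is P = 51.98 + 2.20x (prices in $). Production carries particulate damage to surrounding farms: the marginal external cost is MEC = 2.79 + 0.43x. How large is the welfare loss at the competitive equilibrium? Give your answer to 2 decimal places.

Market equilibrium (private): 51.98 + 2.20x = 244.10 - 2.62x → x_m = 39.8589.
Social marginal cost = private MC + MEC = 54.77 + 2.63x.
Set SMC = demand: 54.77 + 2.63x = 244.10 - 2.62x → x* = 36.0629.
The welfare-loss triangle has base |x_m − x*| and height MEC(x_m) (the vertical gap between SMC and demand is zero at x* and MEC at x_m).
DWL = ½ × 3.7960 × 19.9293 = 37.8258.

DWL = $37.83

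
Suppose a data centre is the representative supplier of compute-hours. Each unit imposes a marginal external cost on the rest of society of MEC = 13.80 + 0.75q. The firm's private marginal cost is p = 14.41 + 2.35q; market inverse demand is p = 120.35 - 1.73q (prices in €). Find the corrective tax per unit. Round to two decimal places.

Social marginal cost = private MC + MEC = 28.21 + 3.10q.
Set SMC = demand: 28.21 + 3.10q = 120.35 - 1.73q → q* = 19.0766.
The Pigouvian tax equals MEC at q*: 13.80 + 0.75×19.0766 = 28.1075.

tax = €28.11 per unit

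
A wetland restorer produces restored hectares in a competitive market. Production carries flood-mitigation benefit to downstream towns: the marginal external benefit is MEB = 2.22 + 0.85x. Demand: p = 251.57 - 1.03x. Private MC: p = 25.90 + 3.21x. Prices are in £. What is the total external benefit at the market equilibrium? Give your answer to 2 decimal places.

Market equilibrium (private): 25.90 + 3.21x = 251.57 - 1.03x → x_m = 53.2241.
Total external benefit = ∫₀^{x_m} (2.22 + 0.85x) dx = 2.22×53.2241 + ½×0.85×53.2241² = 1322.0996.

£1322.10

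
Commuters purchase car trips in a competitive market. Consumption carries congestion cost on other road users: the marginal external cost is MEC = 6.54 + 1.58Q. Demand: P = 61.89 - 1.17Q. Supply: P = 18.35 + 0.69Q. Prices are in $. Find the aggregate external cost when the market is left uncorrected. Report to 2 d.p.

$585.98

Market equilibrium (private): 18.35 + 0.69Q = 61.89 - 1.17Q → Q_m = 23.4086.
Total external cost = ∫₀^{Q_m} (6.54 + 1.58Q) dQ = 6.54×23.4086 + ½×1.58×23.4086² = 585.9827.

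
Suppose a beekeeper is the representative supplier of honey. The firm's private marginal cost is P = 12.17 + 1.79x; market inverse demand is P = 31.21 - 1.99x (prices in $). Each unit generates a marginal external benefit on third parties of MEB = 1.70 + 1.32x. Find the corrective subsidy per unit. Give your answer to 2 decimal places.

subsidy = $12.83 per unit

Social marginal cost = private MC − MEB = 10.47 + 0.47x.
Set SMC = demand: 10.47 + 0.47x = 31.21 - 1.99x → x* = 8.4309.
The Pigouvian subsidy equals MEB at x*: 1.70 + 1.32×8.4309 = 12.8288.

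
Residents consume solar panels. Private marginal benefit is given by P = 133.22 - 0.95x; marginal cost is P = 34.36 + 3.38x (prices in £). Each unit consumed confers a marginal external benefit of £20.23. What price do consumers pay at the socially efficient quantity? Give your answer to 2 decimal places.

Social marginal benefit = demand + MEB = 153.45 - 0.95x.
Set SMB = MC: 153.45 - 0.95x = 34.36 + 3.38x → x* = 27.5035.
Consumer price on the demand curve at x*: 133.22 − 0.95×27.5035 = 107.0917.

P = £107.09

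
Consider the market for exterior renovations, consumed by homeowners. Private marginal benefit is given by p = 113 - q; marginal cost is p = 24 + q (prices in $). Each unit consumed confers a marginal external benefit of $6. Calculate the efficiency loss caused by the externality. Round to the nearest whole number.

Market equilibrium (private): 24 + q = 113 - q → q_m = 44.5000.
Social marginal benefit = demand + MEB = 119 - q.
Set SMB = MC: 119 - q = 24 + q → q* = 47.5000.
The loss is the area between SMB and MC from q* to q_m; with linear curves that's a triangle of height MEB(q_m).
DWL = ½ × 3.0000 × 6.0000 = 9.0000.

DWL = $9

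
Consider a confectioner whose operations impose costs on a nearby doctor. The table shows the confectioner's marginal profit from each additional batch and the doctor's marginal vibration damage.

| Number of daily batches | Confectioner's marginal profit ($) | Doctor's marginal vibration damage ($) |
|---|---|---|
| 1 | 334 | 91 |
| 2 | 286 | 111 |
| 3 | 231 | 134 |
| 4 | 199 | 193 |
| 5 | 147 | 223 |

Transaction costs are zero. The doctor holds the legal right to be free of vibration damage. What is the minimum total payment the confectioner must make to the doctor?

Efficient level: marginal profit ≥ marginal vibration damage through level 4, so k* = 4.
With the doctor holding the right, the confectioner must at least compensate total damage at k*: 91 + 111 + 134 + 193 = 529.

$529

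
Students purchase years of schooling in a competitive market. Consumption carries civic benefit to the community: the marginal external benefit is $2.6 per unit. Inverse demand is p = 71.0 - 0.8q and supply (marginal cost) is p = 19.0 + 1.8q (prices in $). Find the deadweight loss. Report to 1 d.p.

DWL = $1.3

Market equilibrium (private): 19.0 + 1.8q = 71.0 - 0.8q → q_m = 20.0000.
Social marginal benefit = demand + MEB = 73.6 - 0.8q.
Set SMB = MC: 73.6 - 0.8q = 19.0 + 1.8q → q* = 21.0000.
Height of the DWL triangle at q_m is SMB(q_m) − MC(q_m) = MEB(q_m) = 2.6000.
DWL = ½ × 1.0000 × 2.6000 = 1.3000.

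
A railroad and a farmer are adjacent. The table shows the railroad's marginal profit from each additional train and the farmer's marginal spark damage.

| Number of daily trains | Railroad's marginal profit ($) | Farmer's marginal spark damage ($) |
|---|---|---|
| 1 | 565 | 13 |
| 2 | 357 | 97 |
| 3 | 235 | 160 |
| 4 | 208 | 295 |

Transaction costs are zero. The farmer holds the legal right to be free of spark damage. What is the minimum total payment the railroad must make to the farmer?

Efficient level: marginal profit ≥ marginal spark damage through level 3, so k* = 3.
With the farmer holding the right, the railroad must at least compensate total damage at k*: 13 + 97 + 160 = 270.

$270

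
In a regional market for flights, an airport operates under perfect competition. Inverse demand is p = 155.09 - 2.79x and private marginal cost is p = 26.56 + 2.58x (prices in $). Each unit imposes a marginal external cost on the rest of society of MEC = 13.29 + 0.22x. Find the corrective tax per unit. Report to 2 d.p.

Social marginal cost = private MC + MEC = 39.85 + 2.80x.
Set SMC = demand: 39.85 + 2.80x = 155.09 - 2.79x → x* = 20.6154.
The Pigouvian tax equals MEC at x*: 13.29 + 0.22×20.6154 = 17.8254.

tax = $17.83 per unit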